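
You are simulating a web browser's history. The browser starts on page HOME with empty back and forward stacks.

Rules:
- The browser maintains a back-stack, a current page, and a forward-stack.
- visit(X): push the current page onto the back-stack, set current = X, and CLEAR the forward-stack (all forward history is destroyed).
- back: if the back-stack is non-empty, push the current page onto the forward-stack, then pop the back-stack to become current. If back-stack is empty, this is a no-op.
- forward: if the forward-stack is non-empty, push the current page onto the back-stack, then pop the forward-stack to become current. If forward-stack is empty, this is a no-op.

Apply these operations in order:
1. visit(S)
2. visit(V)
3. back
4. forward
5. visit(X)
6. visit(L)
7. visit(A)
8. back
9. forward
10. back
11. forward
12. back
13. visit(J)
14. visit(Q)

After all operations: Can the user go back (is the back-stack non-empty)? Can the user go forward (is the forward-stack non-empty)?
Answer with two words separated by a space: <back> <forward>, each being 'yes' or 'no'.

Answer: yes no

Derivation:
After 1 (visit(S)): cur=S back=1 fwd=0
After 2 (visit(V)): cur=V back=2 fwd=0
After 3 (back): cur=S back=1 fwd=1
After 4 (forward): cur=V back=2 fwd=0
After 5 (visit(X)): cur=X back=3 fwd=0
After 6 (visit(L)): cur=L back=4 fwd=0
After 7 (visit(A)): cur=A back=5 fwd=0
After 8 (back): cur=L back=4 fwd=1
After 9 (forward): cur=A back=5 fwd=0
After 10 (back): cur=L back=4 fwd=1
After 11 (forward): cur=A back=5 fwd=0
After 12 (back): cur=L back=4 fwd=1
After 13 (visit(J)): cur=J back=5 fwd=0
After 14 (visit(Q)): cur=Q back=6 fwd=0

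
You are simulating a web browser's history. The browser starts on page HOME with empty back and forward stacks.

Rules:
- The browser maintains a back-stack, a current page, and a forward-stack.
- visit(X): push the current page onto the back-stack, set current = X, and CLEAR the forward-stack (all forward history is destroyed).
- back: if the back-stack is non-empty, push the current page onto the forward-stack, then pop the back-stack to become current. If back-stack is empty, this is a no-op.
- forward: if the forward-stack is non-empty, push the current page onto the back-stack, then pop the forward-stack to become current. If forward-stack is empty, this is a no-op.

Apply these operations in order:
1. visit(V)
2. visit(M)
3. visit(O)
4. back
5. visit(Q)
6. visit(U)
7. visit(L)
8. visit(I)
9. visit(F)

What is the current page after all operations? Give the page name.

After 1 (visit(V)): cur=V back=1 fwd=0
After 2 (visit(M)): cur=M back=2 fwd=0
After 3 (visit(O)): cur=O back=3 fwd=0
After 4 (back): cur=M back=2 fwd=1
After 5 (visit(Q)): cur=Q back=3 fwd=0
After 6 (visit(U)): cur=U back=4 fwd=0
After 7 (visit(L)): cur=L back=5 fwd=0
After 8 (visit(I)): cur=I back=6 fwd=0
After 9 (visit(F)): cur=F back=7 fwd=0

Answer: F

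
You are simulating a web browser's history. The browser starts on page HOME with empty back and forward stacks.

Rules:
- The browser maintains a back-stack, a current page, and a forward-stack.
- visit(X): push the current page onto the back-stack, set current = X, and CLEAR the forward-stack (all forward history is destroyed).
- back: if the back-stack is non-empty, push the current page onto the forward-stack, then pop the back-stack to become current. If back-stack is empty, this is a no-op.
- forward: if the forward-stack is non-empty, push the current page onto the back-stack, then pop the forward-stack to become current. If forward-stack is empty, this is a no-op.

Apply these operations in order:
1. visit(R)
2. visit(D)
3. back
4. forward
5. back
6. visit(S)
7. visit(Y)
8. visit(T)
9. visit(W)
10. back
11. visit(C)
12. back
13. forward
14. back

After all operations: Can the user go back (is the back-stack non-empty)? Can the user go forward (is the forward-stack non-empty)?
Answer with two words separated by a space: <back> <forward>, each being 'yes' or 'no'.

Answer: yes yes

Derivation:
After 1 (visit(R)): cur=R back=1 fwd=0
After 2 (visit(D)): cur=D back=2 fwd=0
After 3 (back): cur=R back=1 fwd=1
After 4 (forward): cur=D back=2 fwd=0
After 5 (back): cur=R back=1 fwd=1
After 6 (visit(S)): cur=S back=2 fwd=0
After 7 (visit(Y)): cur=Y back=3 fwd=0
After 8 (visit(T)): cur=T back=4 fwd=0
After 9 (visit(W)): cur=W back=5 fwd=0
After 10 (back): cur=T back=4 fwd=1
After 11 (visit(C)): cur=C back=5 fwd=0
After 12 (back): cur=T back=4 fwd=1
After 13 (forward): cur=C back=5 fwd=0
After 14 (back): cur=T back=4 fwd=1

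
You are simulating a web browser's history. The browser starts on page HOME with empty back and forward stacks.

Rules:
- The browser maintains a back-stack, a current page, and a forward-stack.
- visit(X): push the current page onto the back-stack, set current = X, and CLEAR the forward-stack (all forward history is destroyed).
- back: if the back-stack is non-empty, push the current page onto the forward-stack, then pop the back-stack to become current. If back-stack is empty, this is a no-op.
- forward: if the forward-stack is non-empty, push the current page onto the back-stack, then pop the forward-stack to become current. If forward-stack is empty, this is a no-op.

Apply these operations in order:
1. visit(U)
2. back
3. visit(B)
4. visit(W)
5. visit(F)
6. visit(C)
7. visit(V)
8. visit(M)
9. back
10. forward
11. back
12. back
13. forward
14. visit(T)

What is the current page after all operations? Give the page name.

After 1 (visit(U)): cur=U back=1 fwd=0
After 2 (back): cur=HOME back=0 fwd=1
After 3 (visit(B)): cur=B back=1 fwd=0
After 4 (visit(W)): cur=W back=2 fwd=0
After 5 (visit(F)): cur=F back=3 fwd=0
After 6 (visit(C)): cur=C back=4 fwd=0
After 7 (visit(V)): cur=V back=5 fwd=0
After 8 (visit(M)): cur=M back=6 fwd=0
After 9 (back): cur=V back=5 fwd=1
After 10 (forward): cur=M back=6 fwd=0
After 11 (back): cur=V back=5 fwd=1
After 12 (back): cur=C back=4 fwd=2
After 13 (forward): cur=V back=5 fwd=1
After 14 (visit(T)): cur=T back=6 fwd=0

Answer: T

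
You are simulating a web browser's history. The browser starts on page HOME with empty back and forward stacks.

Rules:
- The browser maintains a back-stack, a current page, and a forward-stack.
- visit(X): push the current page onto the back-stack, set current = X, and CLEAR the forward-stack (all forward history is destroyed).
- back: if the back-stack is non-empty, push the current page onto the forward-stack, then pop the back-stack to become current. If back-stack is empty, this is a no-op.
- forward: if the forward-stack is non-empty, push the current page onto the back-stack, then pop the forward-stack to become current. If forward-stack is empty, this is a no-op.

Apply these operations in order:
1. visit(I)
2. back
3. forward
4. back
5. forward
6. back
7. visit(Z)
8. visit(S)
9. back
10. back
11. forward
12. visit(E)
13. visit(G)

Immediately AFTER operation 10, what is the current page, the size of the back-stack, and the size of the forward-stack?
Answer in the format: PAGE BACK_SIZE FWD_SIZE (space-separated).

After 1 (visit(I)): cur=I back=1 fwd=0
After 2 (back): cur=HOME back=0 fwd=1
After 3 (forward): cur=I back=1 fwd=0
After 4 (back): cur=HOME back=0 fwd=1
After 5 (forward): cur=I back=1 fwd=0
After 6 (back): cur=HOME back=0 fwd=1
After 7 (visit(Z)): cur=Z back=1 fwd=0
After 8 (visit(S)): cur=S back=2 fwd=0
After 9 (back): cur=Z back=1 fwd=1
After 10 (back): cur=HOME back=0 fwd=2

HOME 0 2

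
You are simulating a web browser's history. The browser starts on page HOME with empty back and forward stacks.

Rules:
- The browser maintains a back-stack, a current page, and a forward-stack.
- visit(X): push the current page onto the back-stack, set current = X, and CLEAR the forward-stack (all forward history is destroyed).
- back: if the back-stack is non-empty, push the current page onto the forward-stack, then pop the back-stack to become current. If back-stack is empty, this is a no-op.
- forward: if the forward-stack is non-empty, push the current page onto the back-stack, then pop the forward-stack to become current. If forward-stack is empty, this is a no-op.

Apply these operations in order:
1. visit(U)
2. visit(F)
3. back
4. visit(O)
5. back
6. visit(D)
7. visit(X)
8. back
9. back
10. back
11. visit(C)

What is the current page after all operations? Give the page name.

Answer: C

Derivation:
After 1 (visit(U)): cur=U back=1 fwd=0
After 2 (visit(F)): cur=F back=2 fwd=0
After 3 (back): cur=U back=1 fwd=1
After 4 (visit(O)): cur=O back=2 fwd=0
After 5 (back): cur=U back=1 fwd=1
After 6 (visit(D)): cur=D back=2 fwd=0
After 7 (visit(X)): cur=X back=3 fwd=0
After 8 (back): cur=D back=2 fwd=1
After 9 (back): cur=U back=1 fwd=2
After 10 (back): cur=HOME back=0 fwd=3
After 11 (visit(C)): cur=C back=1 fwd=0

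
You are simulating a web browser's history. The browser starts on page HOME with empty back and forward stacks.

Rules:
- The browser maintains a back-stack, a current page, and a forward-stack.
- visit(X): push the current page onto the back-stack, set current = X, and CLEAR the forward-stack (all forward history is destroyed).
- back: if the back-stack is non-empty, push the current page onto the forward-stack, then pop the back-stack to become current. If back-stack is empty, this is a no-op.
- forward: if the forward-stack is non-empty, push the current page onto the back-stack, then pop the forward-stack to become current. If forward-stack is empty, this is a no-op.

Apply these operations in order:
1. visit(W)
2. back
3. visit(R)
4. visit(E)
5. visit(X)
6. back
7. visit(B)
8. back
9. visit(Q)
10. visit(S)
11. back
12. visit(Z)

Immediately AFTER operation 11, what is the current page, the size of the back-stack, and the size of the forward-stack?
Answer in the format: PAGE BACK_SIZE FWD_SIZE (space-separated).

After 1 (visit(W)): cur=W back=1 fwd=0
After 2 (back): cur=HOME back=0 fwd=1
After 3 (visit(R)): cur=R back=1 fwd=0
After 4 (visit(E)): cur=E back=2 fwd=0
After 5 (visit(X)): cur=X back=3 fwd=0
After 6 (back): cur=E back=2 fwd=1
After 7 (visit(B)): cur=B back=3 fwd=0
After 8 (back): cur=E back=2 fwd=1
After 9 (visit(Q)): cur=Q back=3 fwd=0
After 10 (visit(S)): cur=S back=4 fwd=0
After 11 (back): cur=Q back=3 fwd=1

Q 3 1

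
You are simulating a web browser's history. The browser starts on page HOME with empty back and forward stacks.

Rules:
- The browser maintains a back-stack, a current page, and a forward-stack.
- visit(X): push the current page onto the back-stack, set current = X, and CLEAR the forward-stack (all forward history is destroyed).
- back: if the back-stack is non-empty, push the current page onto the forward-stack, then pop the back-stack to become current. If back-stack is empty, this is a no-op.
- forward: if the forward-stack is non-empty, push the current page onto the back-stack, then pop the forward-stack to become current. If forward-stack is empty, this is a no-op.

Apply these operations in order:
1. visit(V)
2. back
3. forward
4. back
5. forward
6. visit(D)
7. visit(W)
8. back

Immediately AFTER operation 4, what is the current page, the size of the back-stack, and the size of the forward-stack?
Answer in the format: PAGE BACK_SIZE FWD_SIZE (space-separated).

After 1 (visit(V)): cur=V back=1 fwd=0
After 2 (back): cur=HOME back=0 fwd=1
After 3 (forward): cur=V back=1 fwd=0
After 4 (back): cur=HOME back=0 fwd=1

HOME 0 1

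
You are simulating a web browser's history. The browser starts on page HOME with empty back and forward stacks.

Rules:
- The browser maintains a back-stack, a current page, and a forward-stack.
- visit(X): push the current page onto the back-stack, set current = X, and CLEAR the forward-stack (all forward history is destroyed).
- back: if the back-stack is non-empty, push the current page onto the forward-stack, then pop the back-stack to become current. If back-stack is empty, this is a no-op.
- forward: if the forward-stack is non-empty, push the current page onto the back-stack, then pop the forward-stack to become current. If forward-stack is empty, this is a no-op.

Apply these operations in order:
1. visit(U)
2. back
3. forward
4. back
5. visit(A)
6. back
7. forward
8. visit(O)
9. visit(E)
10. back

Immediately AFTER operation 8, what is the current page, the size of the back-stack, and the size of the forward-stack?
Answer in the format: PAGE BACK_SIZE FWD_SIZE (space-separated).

After 1 (visit(U)): cur=U back=1 fwd=0
After 2 (back): cur=HOME back=0 fwd=1
After 3 (forward): cur=U back=1 fwd=0
After 4 (back): cur=HOME back=0 fwd=1
After 5 (visit(A)): cur=A back=1 fwd=0
After 6 (back): cur=HOME back=0 fwd=1
After 7 (forward): cur=A back=1 fwd=0
After 8 (visit(O)): cur=O back=2 fwd=0

O 2 0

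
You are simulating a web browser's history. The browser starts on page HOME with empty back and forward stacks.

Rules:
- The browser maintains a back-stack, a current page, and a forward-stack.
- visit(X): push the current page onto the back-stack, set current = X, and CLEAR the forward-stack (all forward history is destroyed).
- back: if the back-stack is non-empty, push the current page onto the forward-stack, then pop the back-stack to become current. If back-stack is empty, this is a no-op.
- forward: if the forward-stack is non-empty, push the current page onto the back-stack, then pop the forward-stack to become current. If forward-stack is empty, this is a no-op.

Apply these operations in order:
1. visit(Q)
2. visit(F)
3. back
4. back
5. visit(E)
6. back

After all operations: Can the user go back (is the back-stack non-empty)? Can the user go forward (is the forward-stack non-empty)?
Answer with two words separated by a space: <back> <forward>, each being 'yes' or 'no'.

Answer: no yes

Derivation:
After 1 (visit(Q)): cur=Q back=1 fwd=0
After 2 (visit(F)): cur=F back=2 fwd=0
After 3 (back): cur=Q back=1 fwd=1
After 4 (back): cur=HOME back=0 fwd=2
After 5 (visit(E)): cur=E back=1 fwd=0
After 6 (back): cur=HOME back=0 fwd=1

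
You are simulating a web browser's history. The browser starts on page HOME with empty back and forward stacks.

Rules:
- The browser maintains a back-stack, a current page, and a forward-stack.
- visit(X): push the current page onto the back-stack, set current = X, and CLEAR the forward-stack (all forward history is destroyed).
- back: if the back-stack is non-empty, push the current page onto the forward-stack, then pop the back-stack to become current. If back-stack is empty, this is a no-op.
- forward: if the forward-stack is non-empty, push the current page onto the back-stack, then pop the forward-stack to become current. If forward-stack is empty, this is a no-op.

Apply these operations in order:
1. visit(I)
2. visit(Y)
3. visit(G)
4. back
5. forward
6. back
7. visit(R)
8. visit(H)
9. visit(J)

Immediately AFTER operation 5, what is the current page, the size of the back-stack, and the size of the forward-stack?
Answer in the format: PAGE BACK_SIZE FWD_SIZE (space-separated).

After 1 (visit(I)): cur=I back=1 fwd=0
After 2 (visit(Y)): cur=Y back=2 fwd=0
After 3 (visit(G)): cur=G back=3 fwd=0
After 4 (back): cur=Y back=2 fwd=1
After 5 (forward): cur=G back=3 fwd=0

G 3 0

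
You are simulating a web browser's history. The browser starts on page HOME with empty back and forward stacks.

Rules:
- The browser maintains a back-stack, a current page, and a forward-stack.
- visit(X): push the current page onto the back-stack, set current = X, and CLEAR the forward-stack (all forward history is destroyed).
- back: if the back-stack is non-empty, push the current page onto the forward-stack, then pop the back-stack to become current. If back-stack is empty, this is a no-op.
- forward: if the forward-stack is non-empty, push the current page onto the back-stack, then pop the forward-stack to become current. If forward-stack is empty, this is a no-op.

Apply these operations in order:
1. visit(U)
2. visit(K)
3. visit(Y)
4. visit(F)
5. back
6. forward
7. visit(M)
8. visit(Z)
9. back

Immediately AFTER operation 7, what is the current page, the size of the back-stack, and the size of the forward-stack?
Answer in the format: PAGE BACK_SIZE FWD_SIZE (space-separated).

After 1 (visit(U)): cur=U back=1 fwd=0
After 2 (visit(K)): cur=K back=2 fwd=0
After 3 (visit(Y)): cur=Y back=3 fwd=0
After 4 (visit(F)): cur=F back=4 fwd=0
After 5 (back): cur=Y back=3 fwd=1
After 6 (forward): cur=F back=4 fwd=0
After 7 (visit(M)): cur=M back=5 fwd=0

M 5 0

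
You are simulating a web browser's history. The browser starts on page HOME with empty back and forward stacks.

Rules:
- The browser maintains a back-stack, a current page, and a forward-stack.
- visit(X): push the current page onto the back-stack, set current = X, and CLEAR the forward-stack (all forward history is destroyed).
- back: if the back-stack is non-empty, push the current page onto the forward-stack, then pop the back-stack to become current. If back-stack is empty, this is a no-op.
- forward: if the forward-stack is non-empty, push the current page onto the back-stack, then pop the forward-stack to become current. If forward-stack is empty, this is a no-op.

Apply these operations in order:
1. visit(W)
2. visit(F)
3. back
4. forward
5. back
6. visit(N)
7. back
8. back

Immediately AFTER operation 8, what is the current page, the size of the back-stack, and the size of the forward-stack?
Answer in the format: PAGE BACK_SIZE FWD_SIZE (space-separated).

After 1 (visit(W)): cur=W back=1 fwd=0
After 2 (visit(F)): cur=F back=2 fwd=0
After 3 (back): cur=W back=1 fwd=1
After 4 (forward): cur=F back=2 fwd=0
After 5 (back): cur=W back=1 fwd=1
After 6 (visit(N)): cur=N back=2 fwd=0
After 7 (back): cur=W back=1 fwd=1
After 8 (back): cur=HOME back=0 fwd=2

HOME 0 2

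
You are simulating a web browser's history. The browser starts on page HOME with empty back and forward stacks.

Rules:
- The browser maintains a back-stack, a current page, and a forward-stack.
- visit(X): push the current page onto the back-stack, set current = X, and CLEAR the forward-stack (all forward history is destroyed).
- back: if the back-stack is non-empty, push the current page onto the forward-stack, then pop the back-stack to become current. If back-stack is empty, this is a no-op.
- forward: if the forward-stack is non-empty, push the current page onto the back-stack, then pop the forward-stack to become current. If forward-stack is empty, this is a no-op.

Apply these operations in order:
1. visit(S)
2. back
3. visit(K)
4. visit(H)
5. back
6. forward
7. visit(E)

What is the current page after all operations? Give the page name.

After 1 (visit(S)): cur=S back=1 fwd=0
After 2 (back): cur=HOME back=0 fwd=1
After 3 (visit(K)): cur=K back=1 fwd=0
After 4 (visit(H)): cur=H back=2 fwd=0
After 5 (back): cur=K back=1 fwd=1
After 6 (forward): cur=H back=2 fwd=0
After 7 (visit(E)): cur=E back=3 fwd=0

Answer: E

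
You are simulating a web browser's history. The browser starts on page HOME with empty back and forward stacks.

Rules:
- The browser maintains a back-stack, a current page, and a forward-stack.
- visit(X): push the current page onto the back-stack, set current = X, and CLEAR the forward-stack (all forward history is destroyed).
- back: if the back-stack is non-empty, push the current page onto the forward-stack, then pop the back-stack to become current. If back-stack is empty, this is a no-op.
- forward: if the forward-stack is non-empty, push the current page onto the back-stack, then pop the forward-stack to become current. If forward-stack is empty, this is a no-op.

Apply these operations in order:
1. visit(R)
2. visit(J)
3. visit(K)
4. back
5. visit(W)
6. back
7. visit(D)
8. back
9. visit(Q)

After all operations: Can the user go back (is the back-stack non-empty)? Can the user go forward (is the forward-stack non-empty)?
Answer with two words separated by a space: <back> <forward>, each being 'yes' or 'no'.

After 1 (visit(R)): cur=R back=1 fwd=0
After 2 (visit(J)): cur=J back=2 fwd=0
After 3 (visit(K)): cur=K back=3 fwd=0
After 4 (back): cur=J back=2 fwd=1
After 5 (visit(W)): cur=W back=3 fwd=0
After 6 (back): cur=J back=2 fwd=1
After 7 (visit(D)): cur=D back=3 fwd=0
After 8 (back): cur=J back=2 fwd=1
After 9 (visit(Q)): cur=Q back=3 fwd=0

Answer: yes no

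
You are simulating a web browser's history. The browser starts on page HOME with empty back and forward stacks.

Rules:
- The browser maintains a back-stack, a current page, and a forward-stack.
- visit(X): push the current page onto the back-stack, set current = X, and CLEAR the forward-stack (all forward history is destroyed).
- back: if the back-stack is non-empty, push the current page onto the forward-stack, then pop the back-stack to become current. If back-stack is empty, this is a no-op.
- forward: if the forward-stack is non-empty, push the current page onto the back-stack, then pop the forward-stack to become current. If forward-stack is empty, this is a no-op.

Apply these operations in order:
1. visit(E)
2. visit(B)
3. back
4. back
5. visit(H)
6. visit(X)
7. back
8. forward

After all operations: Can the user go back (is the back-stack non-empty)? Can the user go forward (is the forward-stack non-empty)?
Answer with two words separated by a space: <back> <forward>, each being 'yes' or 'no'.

Answer: yes no

Derivation:
After 1 (visit(E)): cur=E back=1 fwd=0
After 2 (visit(B)): cur=B back=2 fwd=0
After 3 (back): cur=E back=1 fwd=1
After 4 (back): cur=HOME back=0 fwd=2
After 5 (visit(H)): cur=H back=1 fwd=0
After 6 (visit(X)): cur=X back=2 fwd=0
After 7 (back): cur=H back=1 fwd=1
After 8 (forward): cur=X back=2 fwd=0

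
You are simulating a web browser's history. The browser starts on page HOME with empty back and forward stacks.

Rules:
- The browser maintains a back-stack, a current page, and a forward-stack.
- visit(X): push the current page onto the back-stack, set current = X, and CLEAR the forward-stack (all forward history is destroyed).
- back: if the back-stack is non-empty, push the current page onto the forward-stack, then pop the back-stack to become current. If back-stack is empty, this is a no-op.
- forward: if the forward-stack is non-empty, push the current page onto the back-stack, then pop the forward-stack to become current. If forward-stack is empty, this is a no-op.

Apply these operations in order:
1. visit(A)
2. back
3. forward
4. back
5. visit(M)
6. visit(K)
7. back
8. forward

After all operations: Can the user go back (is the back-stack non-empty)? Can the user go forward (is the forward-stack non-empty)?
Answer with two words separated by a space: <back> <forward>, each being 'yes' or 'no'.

Answer: yes no

Derivation:
After 1 (visit(A)): cur=A back=1 fwd=0
After 2 (back): cur=HOME back=0 fwd=1
After 3 (forward): cur=A back=1 fwd=0
After 4 (back): cur=HOME back=0 fwd=1
After 5 (visit(M)): cur=M back=1 fwd=0
After 6 (visit(K)): cur=K back=2 fwd=0
After 7 (back): cur=M back=1 fwd=1
After 8 (forward): cur=K back=2 fwd=0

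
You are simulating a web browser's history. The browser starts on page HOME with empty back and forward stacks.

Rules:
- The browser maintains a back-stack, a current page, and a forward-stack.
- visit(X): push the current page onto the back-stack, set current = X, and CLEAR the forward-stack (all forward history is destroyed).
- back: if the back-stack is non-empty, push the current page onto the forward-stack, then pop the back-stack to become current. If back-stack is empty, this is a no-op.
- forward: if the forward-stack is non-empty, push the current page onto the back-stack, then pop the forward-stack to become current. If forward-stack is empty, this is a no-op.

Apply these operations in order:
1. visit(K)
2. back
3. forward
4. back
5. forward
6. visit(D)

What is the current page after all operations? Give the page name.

After 1 (visit(K)): cur=K back=1 fwd=0
After 2 (back): cur=HOME back=0 fwd=1
After 3 (forward): cur=K back=1 fwd=0
After 4 (back): cur=HOME back=0 fwd=1
After 5 (forward): cur=K back=1 fwd=0
After 6 (visit(D)): cur=D back=2 fwd=0

Answer: D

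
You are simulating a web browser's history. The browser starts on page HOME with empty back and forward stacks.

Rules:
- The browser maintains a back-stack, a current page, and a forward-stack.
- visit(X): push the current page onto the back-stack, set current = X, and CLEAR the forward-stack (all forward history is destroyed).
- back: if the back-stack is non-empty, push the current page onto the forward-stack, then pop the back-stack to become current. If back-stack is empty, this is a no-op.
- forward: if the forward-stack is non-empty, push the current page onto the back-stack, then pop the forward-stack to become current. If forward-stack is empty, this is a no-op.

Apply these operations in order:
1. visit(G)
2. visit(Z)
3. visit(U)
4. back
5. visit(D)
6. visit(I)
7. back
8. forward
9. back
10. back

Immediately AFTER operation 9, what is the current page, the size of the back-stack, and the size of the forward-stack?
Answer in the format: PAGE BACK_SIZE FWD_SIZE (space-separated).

After 1 (visit(G)): cur=G back=1 fwd=0
After 2 (visit(Z)): cur=Z back=2 fwd=0
After 3 (visit(U)): cur=U back=3 fwd=0
After 4 (back): cur=Z back=2 fwd=1
After 5 (visit(D)): cur=D back=3 fwd=0
After 6 (visit(I)): cur=I back=4 fwd=0
After 7 (back): cur=D back=3 fwd=1
After 8 (forward): cur=I back=4 fwd=0
After 9 (back): cur=D back=3 fwd=1

D 3 1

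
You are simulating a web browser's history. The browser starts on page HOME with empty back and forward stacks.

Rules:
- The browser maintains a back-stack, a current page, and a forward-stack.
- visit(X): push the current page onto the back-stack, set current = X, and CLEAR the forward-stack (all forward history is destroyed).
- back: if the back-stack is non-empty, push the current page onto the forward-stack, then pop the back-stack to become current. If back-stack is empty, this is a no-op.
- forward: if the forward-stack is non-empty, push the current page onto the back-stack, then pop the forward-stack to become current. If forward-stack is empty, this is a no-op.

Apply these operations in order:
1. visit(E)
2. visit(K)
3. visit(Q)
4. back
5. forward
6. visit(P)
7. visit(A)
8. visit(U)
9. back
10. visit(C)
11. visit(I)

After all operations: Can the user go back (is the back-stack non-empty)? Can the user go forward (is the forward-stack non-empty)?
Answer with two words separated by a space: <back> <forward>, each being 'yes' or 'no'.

Answer: yes no

Derivation:
After 1 (visit(E)): cur=E back=1 fwd=0
After 2 (visit(K)): cur=K back=2 fwd=0
After 3 (visit(Q)): cur=Q back=3 fwd=0
After 4 (back): cur=K back=2 fwd=1
After 5 (forward): cur=Q back=3 fwd=0
After 6 (visit(P)): cur=P back=4 fwd=0
After 7 (visit(A)): cur=A back=5 fwd=0
After 8 (visit(U)): cur=U back=6 fwd=0
After 9 (back): cur=A back=5 fwd=1
After 10 (visit(C)): cur=C back=6 fwd=0
After 11 (visit(I)): cur=I back=7 fwd=0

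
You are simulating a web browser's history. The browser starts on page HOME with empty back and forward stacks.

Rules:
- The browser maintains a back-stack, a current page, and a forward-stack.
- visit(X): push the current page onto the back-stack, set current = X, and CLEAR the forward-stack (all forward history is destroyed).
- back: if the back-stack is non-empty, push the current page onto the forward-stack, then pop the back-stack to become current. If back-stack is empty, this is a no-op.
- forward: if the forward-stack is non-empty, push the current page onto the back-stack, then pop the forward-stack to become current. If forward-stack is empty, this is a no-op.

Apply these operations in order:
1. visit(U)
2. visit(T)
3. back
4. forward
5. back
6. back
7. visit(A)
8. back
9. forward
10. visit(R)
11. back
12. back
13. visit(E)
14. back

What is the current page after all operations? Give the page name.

After 1 (visit(U)): cur=U back=1 fwd=0
After 2 (visit(T)): cur=T back=2 fwd=0
After 3 (back): cur=U back=1 fwd=1
After 4 (forward): cur=T back=2 fwd=0
After 5 (back): cur=U back=1 fwd=1
After 6 (back): cur=HOME back=0 fwd=2
After 7 (visit(A)): cur=A back=1 fwd=0
After 8 (back): cur=HOME back=0 fwd=1
After 9 (forward): cur=A back=1 fwd=0
After 10 (visit(R)): cur=R back=2 fwd=0
After 11 (back): cur=A back=1 fwd=1
After 12 (back): cur=HOME back=0 fwd=2
After 13 (visit(E)): cur=E back=1 fwd=0
After 14 (back): cur=HOME back=0 fwd=1

Answer: HOME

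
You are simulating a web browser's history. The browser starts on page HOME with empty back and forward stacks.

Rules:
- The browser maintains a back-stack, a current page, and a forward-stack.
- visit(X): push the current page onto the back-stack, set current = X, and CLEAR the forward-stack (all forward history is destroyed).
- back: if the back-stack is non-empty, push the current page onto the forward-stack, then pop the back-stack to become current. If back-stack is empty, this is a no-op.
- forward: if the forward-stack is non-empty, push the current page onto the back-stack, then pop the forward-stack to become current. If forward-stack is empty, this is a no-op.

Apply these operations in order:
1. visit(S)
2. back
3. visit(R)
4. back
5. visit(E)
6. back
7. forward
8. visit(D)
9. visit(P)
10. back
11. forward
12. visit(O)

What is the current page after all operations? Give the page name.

After 1 (visit(S)): cur=S back=1 fwd=0
After 2 (back): cur=HOME back=0 fwd=1
After 3 (visit(R)): cur=R back=1 fwd=0
After 4 (back): cur=HOME back=0 fwd=1
After 5 (visit(E)): cur=E back=1 fwd=0
After 6 (back): cur=HOME back=0 fwd=1
After 7 (forward): cur=E back=1 fwd=0
After 8 (visit(D)): cur=D back=2 fwd=0
After 9 (visit(P)): cur=P back=3 fwd=0
After 10 (back): cur=D back=2 fwd=1
After 11 (forward): cur=P back=3 fwd=0
After 12 (visit(O)): cur=O back=4 fwd=0

Answer: O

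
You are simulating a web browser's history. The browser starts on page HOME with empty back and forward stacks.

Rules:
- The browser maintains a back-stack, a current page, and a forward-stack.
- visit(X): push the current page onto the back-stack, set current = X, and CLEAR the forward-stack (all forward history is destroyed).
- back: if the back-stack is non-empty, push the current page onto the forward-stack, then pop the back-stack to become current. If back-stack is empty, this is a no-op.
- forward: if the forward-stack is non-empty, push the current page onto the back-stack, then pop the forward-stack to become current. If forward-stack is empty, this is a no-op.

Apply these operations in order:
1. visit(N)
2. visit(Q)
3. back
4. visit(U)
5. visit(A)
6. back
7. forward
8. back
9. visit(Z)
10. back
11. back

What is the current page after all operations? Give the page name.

Answer: N

Derivation:
After 1 (visit(N)): cur=N back=1 fwd=0
After 2 (visit(Q)): cur=Q back=2 fwd=0
After 3 (back): cur=N back=1 fwd=1
After 4 (visit(U)): cur=U back=2 fwd=0
After 5 (visit(A)): cur=A back=3 fwd=0
After 6 (back): cur=U back=2 fwd=1
After 7 (forward): cur=A back=3 fwd=0
After 8 (back): cur=U back=2 fwd=1
After 9 (visit(Z)): cur=Z back=3 fwd=0
After 10 (back): cur=U back=2 fwd=1
After 11 (back): cur=N back=1 fwd=2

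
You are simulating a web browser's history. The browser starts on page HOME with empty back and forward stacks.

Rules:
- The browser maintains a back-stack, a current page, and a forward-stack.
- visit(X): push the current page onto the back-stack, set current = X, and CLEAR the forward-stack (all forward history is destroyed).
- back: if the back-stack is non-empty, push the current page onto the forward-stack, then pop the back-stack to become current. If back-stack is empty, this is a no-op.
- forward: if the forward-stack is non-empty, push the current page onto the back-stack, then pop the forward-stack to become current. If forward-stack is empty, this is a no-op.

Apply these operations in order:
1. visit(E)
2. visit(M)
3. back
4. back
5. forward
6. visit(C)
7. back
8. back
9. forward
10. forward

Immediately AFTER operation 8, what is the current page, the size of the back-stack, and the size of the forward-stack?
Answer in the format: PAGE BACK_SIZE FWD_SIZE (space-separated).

After 1 (visit(E)): cur=E back=1 fwd=0
After 2 (visit(M)): cur=M back=2 fwd=0
After 3 (back): cur=E back=1 fwd=1
After 4 (back): cur=HOME back=0 fwd=2
After 5 (forward): cur=E back=1 fwd=1
After 6 (visit(C)): cur=C back=2 fwd=0
After 7 (back): cur=E back=1 fwd=1
After 8 (back): cur=HOME back=0 fwd=2

HOME 0 2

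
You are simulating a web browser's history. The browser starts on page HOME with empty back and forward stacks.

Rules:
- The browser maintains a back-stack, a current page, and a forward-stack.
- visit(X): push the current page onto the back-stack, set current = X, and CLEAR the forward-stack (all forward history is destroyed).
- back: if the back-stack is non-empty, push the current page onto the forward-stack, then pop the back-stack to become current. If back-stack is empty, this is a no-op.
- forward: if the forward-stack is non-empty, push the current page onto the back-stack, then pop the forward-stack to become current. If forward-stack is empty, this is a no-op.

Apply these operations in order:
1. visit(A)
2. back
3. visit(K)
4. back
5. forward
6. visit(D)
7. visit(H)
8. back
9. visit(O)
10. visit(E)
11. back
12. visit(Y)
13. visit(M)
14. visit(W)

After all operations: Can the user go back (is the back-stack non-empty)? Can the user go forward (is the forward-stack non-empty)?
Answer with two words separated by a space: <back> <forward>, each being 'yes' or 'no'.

Answer: yes no

Derivation:
After 1 (visit(A)): cur=A back=1 fwd=0
After 2 (back): cur=HOME back=0 fwd=1
After 3 (visit(K)): cur=K back=1 fwd=0
After 4 (back): cur=HOME back=0 fwd=1
After 5 (forward): cur=K back=1 fwd=0
After 6 (visit(D)): cur=D back=2 fwd=0
After 7 (visit(H)): cur=H back=3 fwd=0
After 8 (back): cur=D back=2 fwd=1
After 9 (visit(O)): cur=O back=3 fwd=0
After 10 (visit(E)): cur=E back=4 fwd=0
After 11 (back): cur=O back=3 fwd=1
After 12 (visit(Y)): cur=Y back=4 fwd=0
After 13 (visit(M)): cur=M back=5 fwd=0
After 14 (visit(W)): cur=W back=6 fwd=0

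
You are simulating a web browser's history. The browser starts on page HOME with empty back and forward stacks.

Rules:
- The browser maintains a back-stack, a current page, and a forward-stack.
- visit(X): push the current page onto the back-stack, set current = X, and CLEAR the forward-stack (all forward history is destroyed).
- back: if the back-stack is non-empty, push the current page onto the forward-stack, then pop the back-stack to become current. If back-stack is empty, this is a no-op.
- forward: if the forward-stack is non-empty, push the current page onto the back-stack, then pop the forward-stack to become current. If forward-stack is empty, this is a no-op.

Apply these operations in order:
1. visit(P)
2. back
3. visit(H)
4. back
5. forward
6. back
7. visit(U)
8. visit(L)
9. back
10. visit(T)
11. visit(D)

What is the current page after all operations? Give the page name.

Answer: D

Derivation:
After 1 (visit(P)): cur=P back=1 fwd=0
After 2 (back): cur=HOME back=0 fwd=1
After 3 (visit(H)): cur=H back=1 fwd=0
After 4 (back): cur=HOME back=0 fwd=1
After 5 (forward): cur=H back=1 fwd=0
After 6 (back): cur=HOME back=0 fwd=1
After 7 (visit(U)): cur=U back=1 fwd=0
After 8 (visit(L)): cur=L back=2 fwd=0
After 9 (back): cur=U back=1 fwd=1
After 10 (visit(T)): cur=T back=2 fwd=0
After 11 (visit(D)): cur=D back=3 fwd=0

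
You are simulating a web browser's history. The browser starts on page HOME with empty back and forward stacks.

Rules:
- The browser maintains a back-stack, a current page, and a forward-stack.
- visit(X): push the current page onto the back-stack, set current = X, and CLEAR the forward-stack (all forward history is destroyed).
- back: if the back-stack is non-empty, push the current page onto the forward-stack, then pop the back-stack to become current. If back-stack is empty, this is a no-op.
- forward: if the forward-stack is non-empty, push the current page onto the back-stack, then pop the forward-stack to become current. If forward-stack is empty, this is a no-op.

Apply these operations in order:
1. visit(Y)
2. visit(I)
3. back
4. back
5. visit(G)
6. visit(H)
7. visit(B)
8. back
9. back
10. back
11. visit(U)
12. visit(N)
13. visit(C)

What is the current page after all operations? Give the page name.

After 1 (visit(Y)): cur=Y back=1 fwd=0
After 2 (visit(I)): cur=I back=2 fwd=0
After 3 (back): cur=Y back=1 fwd=1
After 4 (back): cur=HOME back=0 fwd=2
After 5 (visit(G)): cur=G back=1 fwd=0
After 6 (visit(H)): cur=H back=2 fwd=0
After 7 (visit(B)): cur=B back=3 fwd=0
After 8 (back): cur=H back=2 fwd=1
After 9 (back): cur=G back=1 fwd=2
After 10 (back): cur=HOME back=0 fwd=3
After 11 (visit(U)): cur=U back=1 fwd=0
After 12 (visit(N)): cur=N back=2 fwd=0
After 13 (visit(C)): cur=C back=3 fwd=0

Answer: C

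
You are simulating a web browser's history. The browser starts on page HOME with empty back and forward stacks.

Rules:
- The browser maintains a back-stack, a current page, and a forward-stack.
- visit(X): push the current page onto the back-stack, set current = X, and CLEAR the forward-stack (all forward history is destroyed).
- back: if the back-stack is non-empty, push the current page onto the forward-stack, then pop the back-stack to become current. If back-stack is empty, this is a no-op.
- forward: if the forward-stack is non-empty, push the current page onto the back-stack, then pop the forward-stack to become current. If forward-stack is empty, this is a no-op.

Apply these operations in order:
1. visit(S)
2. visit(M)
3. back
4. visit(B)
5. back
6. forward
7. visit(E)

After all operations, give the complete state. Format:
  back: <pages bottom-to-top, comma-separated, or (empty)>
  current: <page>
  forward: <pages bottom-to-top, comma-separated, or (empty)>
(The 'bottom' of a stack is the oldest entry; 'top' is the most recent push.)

After 1 (visit(S)): cur=S back=1 fwd=0
After 2 (visit(M)): cur=M back=2 fwd=0
After 3 (back): cur=S back=1 fwd=1
After 4 (visit(B)): cur=B back=2 fwd=0
After 5 (back): cur=S back=1 fwd=1
After 6 (forward): cur=B back=2 fwd=0
After 7 (visit(E)): cur=E back=3 fwd=0

Answer: back: HOME,S,B
current: E
forward: (empty)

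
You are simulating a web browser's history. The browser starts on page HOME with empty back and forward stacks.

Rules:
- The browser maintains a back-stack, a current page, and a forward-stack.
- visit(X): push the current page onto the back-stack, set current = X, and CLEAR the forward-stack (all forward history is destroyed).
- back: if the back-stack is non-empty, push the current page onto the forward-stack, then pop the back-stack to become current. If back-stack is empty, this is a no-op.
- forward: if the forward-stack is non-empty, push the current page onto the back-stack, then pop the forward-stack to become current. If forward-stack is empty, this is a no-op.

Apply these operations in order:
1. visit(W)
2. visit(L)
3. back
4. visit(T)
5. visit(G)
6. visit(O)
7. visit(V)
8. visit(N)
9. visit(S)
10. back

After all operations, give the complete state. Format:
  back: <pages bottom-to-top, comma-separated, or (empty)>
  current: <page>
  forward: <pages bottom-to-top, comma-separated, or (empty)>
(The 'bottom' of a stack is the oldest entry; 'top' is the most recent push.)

Answer: back: HOME,W,T,G,O,V
current: N
forward: S

Derivation:
After 1 (visit(W)): cur=W back=1 fwd=0
After 2 (visit(L)): cur=L back=2 fwd=0
After 3 (back): cur=W back=1 fwd=1
After 4 (visit(T)): cur=T back=2 fwd=0
After 5 (visit(G)): cur=G back=3 fwd=0
After 6 (visit(O)): cur=O back=4 fwd=0
After 7 (visit(V)): cur=V back=5 fwd=0
After 8 (visit(N)): cur=N back=6 fwd=0
After 9 (visit(S)): cur=S back=7 fwd=0
After 10 (back): cur=N back=6 fwd=1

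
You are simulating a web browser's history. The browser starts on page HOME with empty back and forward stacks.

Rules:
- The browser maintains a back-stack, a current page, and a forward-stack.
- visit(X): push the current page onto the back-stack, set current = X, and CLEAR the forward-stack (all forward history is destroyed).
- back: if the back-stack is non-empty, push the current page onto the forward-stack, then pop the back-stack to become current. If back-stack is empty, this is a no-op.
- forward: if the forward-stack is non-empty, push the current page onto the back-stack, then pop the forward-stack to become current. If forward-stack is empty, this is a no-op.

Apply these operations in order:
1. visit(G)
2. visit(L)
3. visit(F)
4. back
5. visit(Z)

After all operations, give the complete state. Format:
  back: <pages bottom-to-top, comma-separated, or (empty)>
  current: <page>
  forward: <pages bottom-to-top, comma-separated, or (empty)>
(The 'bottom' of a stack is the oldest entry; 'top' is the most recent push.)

After 1 (visit(G)): cur=G back=1 fwd=0
After 2 (visit(L)): cur=L back=2 fwd=0
After 3 (visit(F)): cur=F back=3 fwd=0
After 4 (back): cur=L back=2 fwd=1
After 5 (visit(Z)): cur=Z back=3 fwd=0

Answer: back: HOME,G,L
current: Z
forward: (empty)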